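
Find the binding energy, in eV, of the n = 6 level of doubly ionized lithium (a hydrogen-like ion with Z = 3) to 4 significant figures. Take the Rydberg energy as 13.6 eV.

E_n = −13.6 Z²/n² = −122.4/n² eV for Z = 3.
E_6 = −122.4/36 = −3.400 eV, so ionization (to E = 0) requires 3.400 eV.

3.400 eV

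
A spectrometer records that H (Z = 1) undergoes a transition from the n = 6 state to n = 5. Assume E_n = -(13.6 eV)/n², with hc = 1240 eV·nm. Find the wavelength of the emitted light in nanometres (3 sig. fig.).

7460 nm

ΔE = 13.60 × (1/5² − 1/6²) = 13.60 × 0.01222 = 0.1662 eV.
λ = hc/ΔE = 1240 / 0.1662 = 7460 nm.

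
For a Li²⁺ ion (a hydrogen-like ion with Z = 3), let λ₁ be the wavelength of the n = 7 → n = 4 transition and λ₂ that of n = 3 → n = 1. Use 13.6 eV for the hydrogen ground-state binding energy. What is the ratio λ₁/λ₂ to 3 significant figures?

λ ∝ 1/ΔE ∝ 1/(1/n_f² − 1/n_i²), and the Z² and hc factors cancel in the ratio.
λ₁/λ₂ = (1/1² − 1/3²)/(1/4² − 1/7²) = 0.8889/0.04209 = 21.1.

21.1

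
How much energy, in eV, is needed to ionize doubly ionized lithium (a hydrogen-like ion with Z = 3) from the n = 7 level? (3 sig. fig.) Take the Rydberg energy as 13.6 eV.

E_n = −13.6 Z²/n² = −122.4/n² eV for Z = 3.
E_7 = −122.4/49 = −2.50 eV, so ionization (to E = 0) requires 2.50 eV.

2.50 eV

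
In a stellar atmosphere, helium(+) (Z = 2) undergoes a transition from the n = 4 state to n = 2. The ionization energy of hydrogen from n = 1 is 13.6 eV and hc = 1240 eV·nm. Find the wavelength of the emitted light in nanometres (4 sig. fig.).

For Z = 2 the level energies scale as Z², so the effective Rydberg energy is 13.6 × 4 = 54.40 eV.
ΔE = 54.40 × (1/2² − 1/4²) = 54.40 × 0.1875 = 10.20 eV.
λ = hc/ΔE = 1240 / 10.20 = 121.6 nm.

121.6 nm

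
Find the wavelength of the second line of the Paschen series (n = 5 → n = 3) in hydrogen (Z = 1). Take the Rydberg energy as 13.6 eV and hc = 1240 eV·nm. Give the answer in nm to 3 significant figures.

The Paschen series terminates on n_f = 3; the second line has n_i = 3+2 = 5.
ΔE = 13.60 × (1/3² − 1/5²) = 0.9671 eV.
λ = 1240 / 0.9671 = 1280 nm.

1280 nm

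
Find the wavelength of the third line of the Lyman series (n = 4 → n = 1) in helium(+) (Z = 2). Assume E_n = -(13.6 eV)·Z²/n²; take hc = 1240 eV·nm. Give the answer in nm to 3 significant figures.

The Lyman series terminates on n_f = 1; the third line has n_i = 1+3 = 4.
ΔE = 54.40 × (1/1² − 1/4²) = 51.00 eV.
λ = 1240 / 51.00 = 24.3 nm.

24.3 nm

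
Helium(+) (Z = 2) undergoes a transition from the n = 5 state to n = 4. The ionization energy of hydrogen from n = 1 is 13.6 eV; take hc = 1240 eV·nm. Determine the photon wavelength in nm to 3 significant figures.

For Z = 2 the level energies scale as Z², so the effective Rydberg energy is 13.6 × 4 = 54.40 eV.
ΔE = 54.40 × (1/4² − 1/5²) = 54.40 × 0.02250 = 1.224 eV.
λ = hc/ΔE = 1240 / 1.224 = 1010 nm.

1010 nm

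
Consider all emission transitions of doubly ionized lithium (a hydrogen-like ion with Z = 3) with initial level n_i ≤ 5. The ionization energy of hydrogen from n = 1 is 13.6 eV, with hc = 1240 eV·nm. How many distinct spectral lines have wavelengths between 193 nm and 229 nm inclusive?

1

Enumerate all n_i → n_f pairs with 1 ≤ n_f < n_i ≤ 5 and compute λ = 1240 / [13.6·9·(1/n_f² − 1/n_i²)].
Lines falling in [193, 229] nm: 4→3 (208.4 nm).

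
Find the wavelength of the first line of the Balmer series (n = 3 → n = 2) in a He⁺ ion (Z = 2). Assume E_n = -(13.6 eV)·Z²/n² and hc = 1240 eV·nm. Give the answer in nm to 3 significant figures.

The Balmer series terminates on n_f = 2; the first line has n_i = 2+1 = 3.
ΔE = 54.40 × (1/2² − 1/3²) = 7.556 eV.
λ = 1240 / 7.556 = 164 nm.

164 nm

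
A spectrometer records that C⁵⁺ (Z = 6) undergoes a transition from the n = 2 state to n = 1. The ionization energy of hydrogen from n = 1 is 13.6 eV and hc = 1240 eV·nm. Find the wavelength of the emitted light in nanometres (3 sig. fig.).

3.38 nm

For Z = 6 the level energies scale as Z², so the effective Rydberg energy is 13.6 × 36 = 489.6 eV.
ΔE = 489.6 × (1/1² − 1/2²) = 489.6 × 0.7500 = 367.2 eV.
λ = hc/ΔE = 1240 / 367.2 = 3.38 nm.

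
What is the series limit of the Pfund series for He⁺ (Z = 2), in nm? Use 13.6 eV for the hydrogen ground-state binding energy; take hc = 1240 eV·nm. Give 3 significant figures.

570 nm

The Pfund series has lower level n_f = 5; the series limit corresponds to n_i → ∞.
ΔE_max = 13.6 × 4 / 5² = 2.176 eV.
λ_min = 1240 / 2.176 = 570 nm.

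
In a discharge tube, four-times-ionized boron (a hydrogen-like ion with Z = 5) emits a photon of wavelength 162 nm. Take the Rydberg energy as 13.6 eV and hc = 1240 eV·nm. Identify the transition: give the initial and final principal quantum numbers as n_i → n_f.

n_i = 5, n_f = 4

The photon energy is ΔE = hc/λ = 1240 / 162 = 7.654 eV.
With Z = 5, ΔE = 340.0 × (1/n_f² − 1/n_i²), so 1/n_f² − 1/n_i² = 0.02251.
Trying n_f = 4 gives 1/n_i² = 0.03999, i.e. n_i ≈ 5; this pair matches.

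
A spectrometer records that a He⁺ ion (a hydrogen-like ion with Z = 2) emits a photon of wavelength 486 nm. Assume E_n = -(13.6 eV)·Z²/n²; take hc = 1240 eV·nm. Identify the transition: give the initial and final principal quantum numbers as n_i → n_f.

n_i = 8, n_f = 4

The photon energy is ΔE = hc/λ = 1240 / 486 = 2.551 eV.
With Z = 2, ΔE = 54.40 × (1/n_f² − 1/n_i²), so 1/n_f² − 1/n_i² = 0.04690.
Trying n_f = 4 gives 1/n_i² = 0.01560, i.e. n_i ≈ 8; this pair matches.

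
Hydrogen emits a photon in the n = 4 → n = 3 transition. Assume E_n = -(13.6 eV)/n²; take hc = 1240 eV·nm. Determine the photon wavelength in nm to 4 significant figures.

1876 nm

ΔE = 13.60 × (1/3² − 1/4²) = 13.60 × 0.04861 = 0.6611 eV.
λ = hc/ΔE = 1240 / 0.6611 = 1876 nm.
This line belongs to the Paschen series.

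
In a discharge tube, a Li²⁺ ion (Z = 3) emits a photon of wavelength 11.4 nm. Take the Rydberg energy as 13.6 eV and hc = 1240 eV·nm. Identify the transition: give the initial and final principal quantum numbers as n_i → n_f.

n_i = 3, n_f = 1

The photon energy is ΔE = hc/λ = 1240 / 11.4 = 108.8 eV.
With Z = 3, ΔE = 122.4 × (1/n_f² − 1/n_i²), so 1/n_f² − 1/n_i² = 0.8887.
Trying n_f = 1 gives 1/n_i² = 0.1113, i.e. n_i ≈ 3; this pair matches.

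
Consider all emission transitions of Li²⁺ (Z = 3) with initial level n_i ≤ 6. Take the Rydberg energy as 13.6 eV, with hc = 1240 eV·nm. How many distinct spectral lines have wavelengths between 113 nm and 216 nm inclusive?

Enumerate all n_i → n_f pairs with 1 ≤ n_f < n_i ≤ 6 and compute λ = 1240 / [13.6·9·(1/n_f² − 1/n_i²)].
Lines falling in [113, 216] nm: 6→3 (121.6 nm), 5→3 (142.5 nm), 4→3 (208.4 nm).

3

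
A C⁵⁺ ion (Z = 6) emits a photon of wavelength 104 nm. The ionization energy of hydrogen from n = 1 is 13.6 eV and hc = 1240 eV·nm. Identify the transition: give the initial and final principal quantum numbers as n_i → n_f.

The photon energy is ΔE = hc/λ = 1240 / 104 = 11.92 eV.
With Z = 6, ΔE = 489.6 × (1/n_f² − 1/n_i²), so 1/n_f² − 1/n_i² = 0.02435.
Trying n_f = 5 gives 1/n_i² = 0.01565, i.e. n_i ≈ 8; this pair matches.

n_i = 8, n_f = 5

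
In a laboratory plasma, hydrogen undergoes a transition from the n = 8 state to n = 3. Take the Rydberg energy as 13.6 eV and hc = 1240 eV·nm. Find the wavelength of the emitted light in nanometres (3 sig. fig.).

955 nm

ΔE = 13.60 × (1/3² − 1/8²) = 13.60 × 0.09549 = 1.299 eV.
λ = hc/ΔE = 1240 / 1.299 = 955 nm.
This line belongs to the Paschen series.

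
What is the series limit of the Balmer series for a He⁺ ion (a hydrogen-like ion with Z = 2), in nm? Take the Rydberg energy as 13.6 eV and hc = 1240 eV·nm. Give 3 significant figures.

The Balmer series has lower level n_f = 2; the series limit corresponds to n_i → ∞.
ΔE_max = 13.6 × 4 / 2² = 13.60 eV.
λ_min = 1240 / 13.60 = 91.2 nm.

91.2 nm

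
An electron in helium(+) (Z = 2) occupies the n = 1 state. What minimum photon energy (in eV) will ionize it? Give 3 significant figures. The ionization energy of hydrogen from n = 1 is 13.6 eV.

E_n = −13.6 Z²/n² = −54.40/n² eV for Z = 2.
E_1 = −54.40/1 = −54.4 eV, so ionization (to E = 0) requires 54.4 eV.

54.4 eV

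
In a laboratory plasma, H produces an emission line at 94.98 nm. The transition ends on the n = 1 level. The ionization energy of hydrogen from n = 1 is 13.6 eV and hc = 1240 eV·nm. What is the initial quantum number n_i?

n_i = 5

The photon energy is ΔE = hc/λ = 1240 / 94.98 = 13.06 eV.
With Z = 1, ΔE = 13.60 × (1/n_f² − 1/n_i²), so 1/n_f² − 1/n_i² = 0.9600.
With n_f = 1: 1/n_i² = 1/1 − 0.9600 = 0.04005, so n_i ≈ 5.00.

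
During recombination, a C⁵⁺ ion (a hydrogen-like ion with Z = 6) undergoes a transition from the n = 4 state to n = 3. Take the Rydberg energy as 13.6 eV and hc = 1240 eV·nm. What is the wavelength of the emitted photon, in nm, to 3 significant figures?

For Z = 6 the level energies scale as Z², so the effective Rydberg energy is 13.6 × 36 = 489.6 eV.
ΔE = 489.6 × (1/3² − 1/4²) = 489.6 × 0.04861 = 23.80 eV.
λ = hc/ΔE = 1240 / 23.80 = 52.1 nm.

52.1 nm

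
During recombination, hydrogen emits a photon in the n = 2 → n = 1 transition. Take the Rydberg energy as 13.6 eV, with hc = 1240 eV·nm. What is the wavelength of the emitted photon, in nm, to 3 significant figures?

122 nm

ΔE = 13.60 × (1/1² − 1/2²) = 13.60 × 0.7500 = 10.20 eV.
λ = hc/ΔE = 1240 / 10.20 = 122 nm.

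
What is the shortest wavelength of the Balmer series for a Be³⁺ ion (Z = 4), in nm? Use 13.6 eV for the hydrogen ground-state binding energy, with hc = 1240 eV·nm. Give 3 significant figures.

The Balmer series has lower level n_f = 2; the series limit corresponds to n_i → ∞.
ΔE_max = 13.6 × 16 / 2² = 54.40 eV.
λ_min = 1240 / 54.40 = 22.8 nm.

22.8 nm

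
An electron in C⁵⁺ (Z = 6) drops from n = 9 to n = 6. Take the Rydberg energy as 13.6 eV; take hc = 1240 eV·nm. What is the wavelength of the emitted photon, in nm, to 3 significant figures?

164 nm

For Z = 6 the level energies scale as Z², so the effective Rydberg energy is 13.6 × 36 = 489.6 eV.
ΔE = 489.6 × (1/6² − 1/9²) = 489.6 × 0.01543 = 7.556 eV.
λ = hc/ΔE = 1240 / 7.556 = 164 nm.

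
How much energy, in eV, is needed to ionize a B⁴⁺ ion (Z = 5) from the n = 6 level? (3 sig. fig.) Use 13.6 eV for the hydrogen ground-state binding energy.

E_n = −13.6 Z²/n² = −340.0/n² eV for Z = 5.
E_6 = −340.0/36 = −9.44 eV, so ionization (to E = 0) requires 9.44 eV.

9.44 eV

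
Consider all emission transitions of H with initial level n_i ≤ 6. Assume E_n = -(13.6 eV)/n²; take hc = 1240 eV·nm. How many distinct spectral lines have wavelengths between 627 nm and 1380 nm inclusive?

3

Enumerate all n_i → n_f pairs with 1 ≤ n_f < n_i ≤ 6 and compute λ = 1240 / [13.6·1·(1/n_f² − 1/n_i²)].
Lines falling in [627, 1380] nm: 3→2 (656.5 nm), 6→3 (1094 nm), 5→3 (1282 nm).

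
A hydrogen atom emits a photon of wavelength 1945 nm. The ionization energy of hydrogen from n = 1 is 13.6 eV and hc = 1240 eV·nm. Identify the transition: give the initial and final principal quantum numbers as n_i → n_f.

n_i = 8, n_f = 4

The photon energy is ΔE = hc/λ = 1240 / 1945 = 0.6375 eV.
With Z = 1, ΔE = 13.60 × (1/n_f² − 1/n_i²), so 1/n_f² − 1/n_i² = 0.04688.
Trying n_f = 4 gives 1/n_i² = 0.01562, i.e. n_i ≈ 8; this pair matches.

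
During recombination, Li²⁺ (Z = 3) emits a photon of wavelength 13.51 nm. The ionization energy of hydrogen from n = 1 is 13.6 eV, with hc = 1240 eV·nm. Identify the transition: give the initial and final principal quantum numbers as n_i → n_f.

n_i = 2, n_f = 1

The photon energy is ΔE = hc/λ = 1240 / 13.51 = 91.78 eV.
With Z = 3, ΔE = 122.4 × (1/n_f² − 1/n_i²), so 1/n_f² − 1/n_i² = 0.7499.
Trying n_f = 1 gives 1/n_i² = 0.2501, i.e. n_i ≈ 2; this pair matches.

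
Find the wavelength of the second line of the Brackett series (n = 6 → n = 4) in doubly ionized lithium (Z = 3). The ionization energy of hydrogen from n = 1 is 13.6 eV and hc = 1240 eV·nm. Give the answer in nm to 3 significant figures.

The Brackett series terminates on n_f = 4; the second line has n_i = 4+2 = 6.
ΔE = 122.4 × (1/4² − 1/6²) = 4.250 eV.
λ = 1240 / 4.250 = 292 nm.

292 nm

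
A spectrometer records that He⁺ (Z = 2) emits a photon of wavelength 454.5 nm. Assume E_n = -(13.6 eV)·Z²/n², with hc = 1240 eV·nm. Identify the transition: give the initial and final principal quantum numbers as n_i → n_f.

n_i = 9, n_f = 4

The photon energy is ΔE = hc/λ = 1240 / 454.5 = 2.728 eV.
With Z = 2, ΔE = 54.40 × (1/n_f² − 1/n_i²), so 1/n_f² − 1/n_i² = 0.05015.
Trying n_f = 4 gives 1/n_i² = 0.01235, i.e. n_i ≈ 9; this pair matches.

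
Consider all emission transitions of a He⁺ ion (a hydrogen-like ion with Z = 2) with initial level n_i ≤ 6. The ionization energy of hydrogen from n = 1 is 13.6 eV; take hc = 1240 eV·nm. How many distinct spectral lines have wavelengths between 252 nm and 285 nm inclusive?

Enumerate all n_i → n_f pairs with 1 ≤ n_f < n_i ≤ 6 and compute λ = 1240 / [13.6·4·(1/n_f² − 1/n_i²)].
Lines falling in [252, 285] nm: 6→3 (273.5 nm).

1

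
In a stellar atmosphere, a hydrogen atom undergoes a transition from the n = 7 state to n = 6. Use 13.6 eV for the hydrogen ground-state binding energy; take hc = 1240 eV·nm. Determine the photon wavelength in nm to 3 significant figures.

ΔE = 13.60 × (1/6² − 1/7²) = 13.60 × 0.007370 = 0.1002 eV.
λ = hc/ΔE = 1240 / 0.1002 = 12400 nm.

12400 nm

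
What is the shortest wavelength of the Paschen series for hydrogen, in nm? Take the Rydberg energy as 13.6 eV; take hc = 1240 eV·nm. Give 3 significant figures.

821 nm

The Paschen series has lower level n_f = 3; the series limit corresponds to n_i → ∞.
ΔE_max = 13.6 × 1 / 3² = 1.511 eV.
λ_min = 1240 / 1.511 = 821 nm.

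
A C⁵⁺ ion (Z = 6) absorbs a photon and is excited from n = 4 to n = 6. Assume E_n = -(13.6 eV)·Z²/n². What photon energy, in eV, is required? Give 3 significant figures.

The Bohr energies scale as Z², so for Z = 6: E_n = −489.6/n² eV.
E_6 = −489.6/36 = −13.60 eV and E_4 = −489.6/16 = −30.60 eV.
The photon energy is |E_6 − E_4| = 17.0 eV.

17.0 eV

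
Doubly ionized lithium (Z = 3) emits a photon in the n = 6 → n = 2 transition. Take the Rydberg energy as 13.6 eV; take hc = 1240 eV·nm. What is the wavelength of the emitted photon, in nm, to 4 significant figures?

For Z = 3 the level energies scale as Z², so the effective Rydberg energy is 13.6 × 9 = 122.4 eV.
ΔE = 122.4 × (1/2² − 1/6²) = 122.4 × 0.2222 = 27.20 eV.
λ = hc/ΔE = 1240 / 27.20 = 45.59 nm.

45.59 nm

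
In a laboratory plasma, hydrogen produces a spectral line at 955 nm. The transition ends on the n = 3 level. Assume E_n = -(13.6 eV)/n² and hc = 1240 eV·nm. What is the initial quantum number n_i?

n_i = 8

The photon energy is ΔE = hc/λ = 1240 / 955 = 1.298 eV.
With Z = 1, ΔE = 13.60 × (1/n_f² − 1/n_i²), so 1/n_f² − 1/n_i² = 0.09547.
With n_f = 3: 1/n_i² = 1/9 − 0.09547 = 0.01564, so n_i ≈ 8.00.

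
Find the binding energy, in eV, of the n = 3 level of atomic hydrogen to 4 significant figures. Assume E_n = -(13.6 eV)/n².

E_3 = −13.60/9 = −1.511 eV, so ionization (to E = 0) requires 1.511 eV.

1.511 eV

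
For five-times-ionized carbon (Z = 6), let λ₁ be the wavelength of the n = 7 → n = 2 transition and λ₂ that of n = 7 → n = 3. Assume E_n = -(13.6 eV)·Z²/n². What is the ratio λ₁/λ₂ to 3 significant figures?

0.395

λ ∝ 1/ΔE ∝ 1/(1/n_f² − 1/n_i²), and the Z² and hc factors cancel in the ratio.
λ₁/λ₂ = (1/3² − 1/7²)/(1/2² − 1/7²) = 0.09070/0.2296 = 0.395.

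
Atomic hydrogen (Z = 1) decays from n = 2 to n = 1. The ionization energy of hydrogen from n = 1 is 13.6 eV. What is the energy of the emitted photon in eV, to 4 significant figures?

E_2 = −13.60/4 = −3.400 eV and E_1 = −13.60/1 = −13.60 eV.
The photon energy is |E_2 − E_1| = 10.20 eV.

10.20 eV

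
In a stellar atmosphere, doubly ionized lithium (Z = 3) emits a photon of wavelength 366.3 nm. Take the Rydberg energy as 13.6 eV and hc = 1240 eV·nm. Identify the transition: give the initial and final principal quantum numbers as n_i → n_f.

The photon energy is ΔE = hc/λ = 1240 / 366.3 = 3.385 eV.
With Z = 3, ΔE = 122.4 × (1/n_f² − 1/n_i²), so 1/n_f² − 1/n_i² = 0.02766.
Trying n_f = 5 gives 1/n_i² = 0.01234, i.e. n_i ≈ 9; this pair matches.

n_i = 9, n_f = 5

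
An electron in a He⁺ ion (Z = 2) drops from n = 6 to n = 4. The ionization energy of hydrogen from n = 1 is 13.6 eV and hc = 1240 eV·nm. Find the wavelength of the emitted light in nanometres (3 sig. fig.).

656 nm

For Z = 2 the level energies scale as Z², so the effective Rydberg energy is 13.6 × 4 = 54.40 eV.
ΔE = 54.40 × (1/4² − 1/6²) = 54.40 × 0.03472 = 1.889 eV.
λ = hc/ΔE = 1240 / 1.889 = 656 nm.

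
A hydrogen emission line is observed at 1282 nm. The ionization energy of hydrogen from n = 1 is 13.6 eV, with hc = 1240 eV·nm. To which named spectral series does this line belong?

ΔE = 1240/1282 = 0.9672 eV.
This matches 13.6 × (1/3² − 1/5²), so n_f = 3: the Paschen series.

Paschen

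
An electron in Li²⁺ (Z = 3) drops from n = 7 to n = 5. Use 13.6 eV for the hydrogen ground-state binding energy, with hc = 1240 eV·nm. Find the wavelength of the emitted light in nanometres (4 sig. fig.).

517.1 nm

For Z = 3 the level energies scale as Z², so the effective Rydberg energy is 13.6 × 9 = 122.4 eV.
ΔE = 122.4 × (1/5² − 1/7²) = 122.4 × 0.01959 = 2.398 eV.
λ = hc/ΔE = 1240 / 2.398 = 517.1 nm.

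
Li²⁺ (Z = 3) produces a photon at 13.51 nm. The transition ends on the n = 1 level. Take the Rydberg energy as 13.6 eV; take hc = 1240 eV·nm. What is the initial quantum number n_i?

n_i = 2

The photon energy is ΔE = hc/λ = 1240 / 13.51 = 91.78 eV.
With Z = 3, ΔE = 122.4 × (1/n_f² − 1/n_i²), so 1/n_f² − 1/n_i² = 0.7499.
With n_f = 1: 1/n_i² = 1/1 − 0.7499 = 0.2501, so n_i ≈ 2.00.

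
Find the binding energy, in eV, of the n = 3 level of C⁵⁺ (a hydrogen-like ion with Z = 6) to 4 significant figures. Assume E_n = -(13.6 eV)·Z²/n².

54.40 eV

E_n = −13.6 Z²/n² = −489.6/n² eV for Z = 6.
E_3 = −489.6/9 = −54.40 eV, so ionization (to E = 0) requires 54.40 eV.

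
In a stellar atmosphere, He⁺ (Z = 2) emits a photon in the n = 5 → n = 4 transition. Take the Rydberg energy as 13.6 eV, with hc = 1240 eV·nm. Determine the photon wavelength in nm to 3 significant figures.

1010 nm

For Z = 2 the level energies scale as Z², so the effective Rydberg energy is 13.6 × 4 = 54.40 eV.
ΔE = 54.40 × (1/4² − 1/5²) = 54.40 × 0.02250 = 1.224 eV.
λ = hc/ΔE = 1240 / 1.224 = 1010 nm.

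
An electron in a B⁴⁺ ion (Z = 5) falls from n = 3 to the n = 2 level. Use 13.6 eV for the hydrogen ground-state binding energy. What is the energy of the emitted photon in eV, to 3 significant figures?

The Bohr energies scale as Z², so for Z = 5: E_n = −340.0/n² eV.
E_3 = −340.0/9 = −37.78 eV and E_2 = −340.0/4 = −85.00 eV.
The photon energy is |E_3 − E_2| = 47.2 eV.

47.2 eV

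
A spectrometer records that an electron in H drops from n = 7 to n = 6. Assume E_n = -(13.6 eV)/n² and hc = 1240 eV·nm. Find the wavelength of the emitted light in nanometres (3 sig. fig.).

ΔE = 13.60 × (1/6² − 1/7²) = 13.60 × 0.007370 = 0.1002 eV.
λ = hc/ΔE = 1240 / 0.1002 = 12400 nm.

12400 nm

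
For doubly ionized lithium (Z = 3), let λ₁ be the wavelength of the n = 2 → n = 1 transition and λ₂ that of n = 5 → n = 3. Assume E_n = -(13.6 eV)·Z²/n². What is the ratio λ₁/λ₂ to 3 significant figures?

0.0948

λ ∝ 1/ΔE ∝ 1/(1/n_f² − 1/n_i²), and the Z² and hc factors cancel in the ratio.
λ₁/λ₂ = (1/3² − 1/5²)/(1/1² − 1/2²) = 0.07111/0.7500 = 0.0948.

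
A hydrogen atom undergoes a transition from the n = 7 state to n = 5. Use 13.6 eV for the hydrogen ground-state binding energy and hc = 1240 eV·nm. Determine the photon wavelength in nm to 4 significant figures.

4654 nm

ΔE = 13.60 × (1/5² − 1/7²) = 13.60 × 0.01959 = 0.2664 eV.
λ = hc/ΔE = 1240 / 0.2664 = 4654 nm.
This line belongs to the Pfund series.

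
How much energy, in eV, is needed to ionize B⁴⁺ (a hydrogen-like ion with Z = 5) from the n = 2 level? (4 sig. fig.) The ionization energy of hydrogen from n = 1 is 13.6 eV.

E_n = −13.6 Z²/n² = −340.0/n² eV for Z = 5.
E_2 = −340.0/4 = −85.00 eV, so ionization (to E = 0) requires 85.00 eV.

85.00 eV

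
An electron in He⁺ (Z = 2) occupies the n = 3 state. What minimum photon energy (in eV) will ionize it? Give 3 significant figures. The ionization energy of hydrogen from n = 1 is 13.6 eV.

E_n = −13.6 Z²/n² = −54.40/n² eV for Z = 2.
E_3 = −54.40/9 = −6.04 eV, so ionization (to E = 0) requires 6.04 eV.

6.04 eV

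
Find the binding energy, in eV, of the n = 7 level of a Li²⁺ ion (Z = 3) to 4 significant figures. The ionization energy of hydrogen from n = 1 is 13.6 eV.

E_n = −13.6 Z²/n² = −122.4/n² eV for Z = 3.
E_7 = −122.4/49 = −2.498 eV, so ionization (to E = 0) requires 2.498 eV.

2.498 eV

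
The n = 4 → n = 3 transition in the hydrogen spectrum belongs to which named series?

The series is set by the lower level: n_f = 3 is the Paschen series.

Paschen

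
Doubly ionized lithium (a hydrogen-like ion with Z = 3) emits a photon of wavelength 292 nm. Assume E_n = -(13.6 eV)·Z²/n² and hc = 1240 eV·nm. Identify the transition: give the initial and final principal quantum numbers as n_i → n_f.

The photon energy is ΔE = hc/λ = 1240 / 292 = 4.247 eV.
With Z = 3, ΔE = 122.4 × (1/n_f² − 1/n_i²), so 1/n_f² − 1/n_i² = 0.03469.
Trying n_f = 4 gives 1/n_i² = 0.02781, i.e. n_i ≈ 6; this pair matches.

n_i = 6, n_f = 4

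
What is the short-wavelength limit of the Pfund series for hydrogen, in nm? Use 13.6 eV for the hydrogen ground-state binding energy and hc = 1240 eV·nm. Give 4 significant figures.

The Pfund series has lower level n_f = 5; the series limit corresponds to n_i → ∞.
ΔE_max = 13.6 × 1 / 5² = 0.5440 eV.
λ_min = 1240 / 0.5440 = 2279 nm.

2279 nm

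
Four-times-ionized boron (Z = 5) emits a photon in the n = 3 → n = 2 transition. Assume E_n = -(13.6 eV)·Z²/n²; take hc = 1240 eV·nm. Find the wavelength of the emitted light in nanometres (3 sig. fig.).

26.3 nm

For Z = 5 the level energies scale as Z², so the effective Rydberg energy is 13.6 × 25 = 340.0 eV.
ΔE = 340.0 × (1/2² − 1/3²) = 340.0 × 0.1389 = 47.22 eV.
λ = hc/ΔE = 1240 / 47.22 = 26.3 nm.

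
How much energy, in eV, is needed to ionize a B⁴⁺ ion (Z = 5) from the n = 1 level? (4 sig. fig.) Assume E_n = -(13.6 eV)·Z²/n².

E_n = −13.6 Z²/n² = −340.0/n² eV for Z = 5.
E_1 = −340.0/1 = −340.0 eV, so ionization (to E = 0) requires 340.0 eV.

340.0 eV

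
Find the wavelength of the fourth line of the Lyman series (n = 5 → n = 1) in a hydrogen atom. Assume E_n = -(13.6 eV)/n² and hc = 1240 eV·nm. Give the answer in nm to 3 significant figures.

The Lyman series terminates on n_f = 1; the fourth line has n_i = 1+4 = 5.
ΔE = 13.60 × (1/1² − 1/5²) = 13.06 eV.
λ = 1240 / 13.06 = 95.0 nm.

95.0 nm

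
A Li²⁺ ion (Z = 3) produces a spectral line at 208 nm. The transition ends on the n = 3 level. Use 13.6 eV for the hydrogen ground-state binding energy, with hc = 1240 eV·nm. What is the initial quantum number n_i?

The photon energy is ΔE = hc/λ = 1240 / 208 = 5.962 eV.
With Z = 3, ΔE = 122.4 × (1/n_f² − 1/n_i²), so 1/n_f² − 1/n_i² = 0.04871.
With n_f = 3: 1/n_i² = 1/9 − 0.04871 = 0.06241, so n_i ≈ 4.00.

n_i = 4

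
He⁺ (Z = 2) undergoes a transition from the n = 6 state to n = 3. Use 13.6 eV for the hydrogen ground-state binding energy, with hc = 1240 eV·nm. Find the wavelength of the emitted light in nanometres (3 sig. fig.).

274 nm

For Z = 2 the level energies scale as Z², so the effective Rydberg energy is 13.6 × 4 = 54.40 eV.
ΔE = 54.40 × (1/3² − 1/6²) = 54.40 × 0.08333 = 4.533 eV.
λ = hc/ΔE = 1240 / 4.533 = 274 nm.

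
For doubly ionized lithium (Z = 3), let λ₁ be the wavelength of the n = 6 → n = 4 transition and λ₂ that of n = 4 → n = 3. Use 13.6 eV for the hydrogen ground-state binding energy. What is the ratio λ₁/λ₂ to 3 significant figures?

λ ∝ 1/ΔE ∝ 1/(1/n_f² − 1/n_i²), and the Z² and hc factors cancel in the ratio.
λ₁/λ₂ = (1/3² − 1/4²)/(1/4² − 1/6²) = 0.04861/0.03472 = 1.40.

1.40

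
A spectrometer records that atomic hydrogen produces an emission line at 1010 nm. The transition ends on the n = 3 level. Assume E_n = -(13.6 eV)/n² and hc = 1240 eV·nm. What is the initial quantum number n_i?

The photon energy is ΔE = hc/λ = 1240 / 1010 = 1.228 eV.
With Z = 1, ΔE = 13.60 × (1/n_f² − 1/n_i²), so 1/n_f² − 1/n_i² = 0.09027.
With n_f = 3: 1/n_i² = 1/9 − 0.09027 = 0.02084, so n_i ≈ 6.93.

n_i = 7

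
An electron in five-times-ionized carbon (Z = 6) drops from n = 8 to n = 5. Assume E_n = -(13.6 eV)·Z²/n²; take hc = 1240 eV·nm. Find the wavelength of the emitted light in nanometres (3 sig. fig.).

For Z = 6 the level energies scale as Z², so the effective Rydberg energy is 13.6 × 36 = 489.6 eV.
ΔE = 489.6 × (1/5² − 1/8²) = 489.6 × 0.02438 = 11.93 eV.
λ = hc/ΔE = 1240 / 11.93 = 104 nm.

104 nm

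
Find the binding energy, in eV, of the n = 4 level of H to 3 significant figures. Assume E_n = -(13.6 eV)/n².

E_4 = −13.60/16 = −0.850 eV, so ionization (to E = 0) requires 0.850 eV.

0.850 eV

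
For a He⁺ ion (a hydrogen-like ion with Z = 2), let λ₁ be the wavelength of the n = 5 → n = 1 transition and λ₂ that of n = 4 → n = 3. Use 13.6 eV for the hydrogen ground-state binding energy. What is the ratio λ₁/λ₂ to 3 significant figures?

0.0506

λ ∝ 1/ΔE ∝ 1/(1/n_f² − 1/n_i²), and the Z² and hc factors cancel in the ratio.
λ₁/λ₂ = (1/3² − 1/4²)/(1/1² − 1/5²) = 0.04861/0.9600 = 0.0506.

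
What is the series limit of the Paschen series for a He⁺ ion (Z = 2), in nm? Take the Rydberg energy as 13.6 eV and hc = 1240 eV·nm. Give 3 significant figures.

The Paschen series has lower level n_f = 3; the series limit corresponds to n_i → ∞.
ΔE_max = 13.6 × 4 / 3² = 6.044 eV.
λ_min = 1240 / 6.044 = 205 nm.

205 nm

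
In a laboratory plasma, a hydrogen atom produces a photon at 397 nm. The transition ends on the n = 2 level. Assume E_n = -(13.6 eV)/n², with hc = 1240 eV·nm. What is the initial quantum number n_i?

n_i = 7

The photon energy is ΔE = hc/λ = 1240 / 397 = 3.123 eV.
With Z = 1, ΔE = 13.60 × (1/n_f² − 1/n_i²), so 1/n_f² − 1/n_i² = 0.2297.
With n_f = 2: 1/n_i² = 1/4 − 0.2297 = 0.02034, so n_i ≈ 7.01.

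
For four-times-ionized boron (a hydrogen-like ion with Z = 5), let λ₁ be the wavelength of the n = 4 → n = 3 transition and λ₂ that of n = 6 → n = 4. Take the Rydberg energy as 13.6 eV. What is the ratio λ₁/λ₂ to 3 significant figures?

λ ∝ 1/ΔE ∝ 1/(1/n_f² − 1/n_i²), and the Z² and hc factors cancel in the ratio.
λ₁/λ₂ = (1/4² − 1/6²)/(1/3² − 1/4²) = 0.03472/0.04861 = 0.714.

0.714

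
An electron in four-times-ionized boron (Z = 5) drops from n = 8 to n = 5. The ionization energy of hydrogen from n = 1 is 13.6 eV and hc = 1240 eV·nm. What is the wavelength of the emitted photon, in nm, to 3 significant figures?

150 nm

For Z = 5 the level energies scale as Z², so the effective Rydberg energy is 13.6 × 25 = 340.0 eV.
ΔE = 340.0 × (1/5² − 1/8²) = 340.0 × 0.02438 = 8.288 eV.
λ = hc/ΔE = 1240 / 8.288 = 150 nm.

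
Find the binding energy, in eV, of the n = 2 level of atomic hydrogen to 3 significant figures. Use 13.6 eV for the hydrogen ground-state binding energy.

3.40 eV

E_2 = −13.60/4 = −3.40 eV, so ionization (to E = 0) requires 3.40 eV.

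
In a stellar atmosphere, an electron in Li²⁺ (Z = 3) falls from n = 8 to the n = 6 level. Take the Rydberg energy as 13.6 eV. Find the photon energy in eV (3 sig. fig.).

1.49 eV

The Bohr energies scale as Z², so for Z = 3: E_n = −122.4/n² eV.
E_8 = −122.4/64 = −1.913 eV and E_6 = −122.4/36 = −3.400 eV.
The photon energy is |E_8 − E_6| = 1.49 eV.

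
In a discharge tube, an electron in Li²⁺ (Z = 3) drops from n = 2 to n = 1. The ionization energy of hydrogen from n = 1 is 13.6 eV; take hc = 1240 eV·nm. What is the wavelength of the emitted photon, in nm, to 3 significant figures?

13.5 nm

For Z = 3 the level energies scale as Z², so the effective Rydberg energy is 13.6 × 9 = 122.4 eV.
ΔE = 122.4 × (1/1² − 1/2²) = 122.4 × 0.7500 = 91.80 eV.
λ = hc/ΔE = 1240 / 91.80 = 13.5 nm.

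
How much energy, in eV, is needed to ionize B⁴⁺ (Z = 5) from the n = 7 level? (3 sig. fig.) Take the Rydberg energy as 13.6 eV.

6.94 eV

E_n = −13.6 Z²/n² = −340.0/n² eV for Z = 5.
E_7 = −340.0/49 = −6.94 eV, so ionization (to E = 0) requires 6.94 eV.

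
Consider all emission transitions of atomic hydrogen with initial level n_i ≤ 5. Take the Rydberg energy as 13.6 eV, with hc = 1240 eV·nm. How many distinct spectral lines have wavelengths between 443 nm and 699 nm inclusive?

Enumerate all n_i → n_f pairs with 1 ≤ n_f < n_i ≤ 5 and compute λ = 1240 / [13.6·1·(1/n_f² − 1/n_i²)].
Lines falling in [443, 699] nm: 4→2 (486.3 nm), 3→2 (656.5 nm).

2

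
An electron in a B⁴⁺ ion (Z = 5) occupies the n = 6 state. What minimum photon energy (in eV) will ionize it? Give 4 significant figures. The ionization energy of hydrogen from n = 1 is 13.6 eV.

9.444 eV

E_n = −13.6 Z²/n² = −340.0/n² eV for Z = 5.
E_6 = −340.0/36 = −9.444 eV, so ionization (to E = 0) requires 9.444 eV.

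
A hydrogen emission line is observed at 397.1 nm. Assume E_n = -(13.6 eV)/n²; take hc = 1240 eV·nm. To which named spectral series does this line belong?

ΔE = 1240/397.1 = 3.123 eV.
This matches 13.6 × (1/2² − 1/7²), so n_f = 2: the Balmer series.

Balmer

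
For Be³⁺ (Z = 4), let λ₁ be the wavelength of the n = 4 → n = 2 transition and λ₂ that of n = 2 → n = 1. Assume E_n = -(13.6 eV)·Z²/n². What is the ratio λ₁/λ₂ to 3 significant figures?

4.00

λ ∝ 1/ΔE ∝ 1/(1/n_f² − 1/n_i²), and the Z² and hc factors cancel in the ratio.
λ₁/λ₂ = (1/1² − 1/2²)/(1/2² − 1/4²) = 0.7500/0.1875 = 4.00.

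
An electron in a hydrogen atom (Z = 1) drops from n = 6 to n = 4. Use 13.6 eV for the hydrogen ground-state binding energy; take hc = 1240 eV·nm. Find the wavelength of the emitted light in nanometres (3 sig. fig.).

ΔE = 13.60 × (1/4² − 1/6²) = 13.60 × 0.03472 = 0.4722 eV.
λ = hc/ΔE = 1240 / 0.4722 = 2630 nm.
This line belongs to the Brackett series.

2630 nm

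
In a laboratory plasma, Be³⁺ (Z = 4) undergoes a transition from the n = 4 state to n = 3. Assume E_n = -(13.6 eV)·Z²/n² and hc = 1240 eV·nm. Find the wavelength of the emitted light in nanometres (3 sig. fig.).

For Z = 4 the level energies scale as Z², so the effective Rydberg energy is 13.6 × 16 = 217.6 eV.
ΔE = 217.6 × (1/3² − 1/4²) = 217.6 × 0.04861 = 10.58 eV.
λ = hc/ΔE = 1240 / 10.58 = 117 nm.

117 nm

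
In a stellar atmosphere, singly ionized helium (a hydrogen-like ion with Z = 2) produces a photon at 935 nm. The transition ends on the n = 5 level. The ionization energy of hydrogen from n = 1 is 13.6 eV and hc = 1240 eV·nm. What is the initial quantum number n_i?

The photon energy is ΔE = hc/λ = 1240 / 935 = 1.326 eV.
With Z = 2, ΔE = 54.40 × (1/n_f² − 1/n_i²), so 1/n_f² − 1/n_i² = 0.02438.
With n_f = 5: 1/n_i² = 1/25 − 0.02438 = 0.01562, so n_i ≈ 8.00.

n_i = 8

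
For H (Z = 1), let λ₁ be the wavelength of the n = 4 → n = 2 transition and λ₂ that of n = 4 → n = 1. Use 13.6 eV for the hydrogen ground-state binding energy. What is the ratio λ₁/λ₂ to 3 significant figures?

5.00

λ ∝ 1/ΔE ∝ 1/(1/n_f² − 1/n_i²), and the Z² and hc factors cancel in the ratio.
λ₁/λ₂ = (1/1² − 1/4²)/(1/2² − 1/4²) = 0.9375/0.1875 = 5.00.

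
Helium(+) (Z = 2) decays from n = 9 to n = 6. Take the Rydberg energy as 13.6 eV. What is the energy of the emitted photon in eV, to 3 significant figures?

The Bohr energies scale as Z², so for Z = 2: E_n = −54.40/n² eV.
E_9 = −54.40/81 = −0.6716 eV and E_6 = −54.40/36 = −1.511 eV.
The photon energy is |E_9 − E_6| = 0.840 eV.

0.840 eV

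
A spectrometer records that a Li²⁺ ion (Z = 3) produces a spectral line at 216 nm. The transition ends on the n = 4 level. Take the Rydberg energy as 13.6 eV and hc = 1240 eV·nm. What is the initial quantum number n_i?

n_i = 8

The photon energy is ΔE = hc/λ = 1240 / 216 = 5.741 eV.
With Z = 3, ΔE = 122.4 × (1/n_f² − 1/n_i²), so 1/n_f² − 1/n_i² = 0.04690.
With n_f = 4: 1/n_i² = 1/16 − 0.04690 = 0.01560, so n_i ≈ 8.01.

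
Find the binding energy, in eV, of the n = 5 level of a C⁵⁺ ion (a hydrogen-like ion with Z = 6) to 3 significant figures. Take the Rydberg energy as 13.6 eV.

19.6 eV

E_n = −13.6 Z²/n² = −489.6/n² eV for Z = 6.
E_5 = −489.6/25 = −19.6 eV, so ionization (to E = 0) requires 19.6 eV.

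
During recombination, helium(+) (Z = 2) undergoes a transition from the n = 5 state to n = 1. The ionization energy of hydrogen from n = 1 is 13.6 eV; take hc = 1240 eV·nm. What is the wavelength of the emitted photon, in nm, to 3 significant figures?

23.7 nm

For Z = 2 the level energies scale as Z², so the effective Rydberg energy is 13.6 × 4 = 54.40 eV.
ΔE = 54.40 × (1/1² − 1/5²) = 54.40 × 0.9600 = 52.22 eV.
λ = hc/ΔE = 1240 / 52.22 = 23.7 nm.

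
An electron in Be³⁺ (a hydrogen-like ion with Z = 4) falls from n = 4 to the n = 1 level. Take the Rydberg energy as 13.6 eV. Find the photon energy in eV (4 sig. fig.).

The Bohr energies scale as Z², so for Z = 4: E_n = −217.6/n² eV.
E_4 = −217.6/16 = −13.60 eV and E_1 = −217.6/1 = −217.6 eV.
The photon energy is |E_4 − E_1| = 204.0 eV.

204.0 eV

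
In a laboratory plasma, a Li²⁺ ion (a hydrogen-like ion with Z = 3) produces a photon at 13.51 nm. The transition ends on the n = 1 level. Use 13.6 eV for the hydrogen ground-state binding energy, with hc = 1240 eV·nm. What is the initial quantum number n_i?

The photon energy is ΔE = hc/λ = 1240 / 13.51 = 91.78 eV.
With Z = 3, ΔE = 122.4 × (1/n_f² − 1/n_i²), so 1/n_f² − 1/n_i² = 0.7499.
With n_f = 1: 1/n_i² = 1/1 − 0.7499 = 0.2501, so n_i ≈ 2.00.

n_i = 2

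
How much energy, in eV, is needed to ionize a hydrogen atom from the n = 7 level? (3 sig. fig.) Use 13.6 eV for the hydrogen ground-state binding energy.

0.278 eV

E_7 = −13.60/49 = −0.278 eV, so ionization (to E = 0) requires 0.278 eV.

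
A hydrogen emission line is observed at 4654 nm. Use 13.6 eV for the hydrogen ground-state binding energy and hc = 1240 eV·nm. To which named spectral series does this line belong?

Pfund

ΔE = 1240/4654 = 0.2664 eV.
This matches 13.6 × (1/5² − 1/7²), so n_f = 5: the Pfund series.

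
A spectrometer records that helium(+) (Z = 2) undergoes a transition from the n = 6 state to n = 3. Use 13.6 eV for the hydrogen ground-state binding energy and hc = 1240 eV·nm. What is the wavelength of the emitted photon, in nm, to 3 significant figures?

274 nm

For Z = 2 the level energies scale as Z², so the effective Rydberg energy is 13.6 × 4 = 54.40 eV.
ΔE = 54.40 × (1/3² − 1/6²) = 54.40 × 0.08333 = 4.533 eV.
λ = hc/ΔE = 1240 / 4.533 = 274 nm.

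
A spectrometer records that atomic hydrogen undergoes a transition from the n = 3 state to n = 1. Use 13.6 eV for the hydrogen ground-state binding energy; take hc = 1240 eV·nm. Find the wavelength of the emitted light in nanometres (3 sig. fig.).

103 nm

ΔE = 13.60 × (1/1² − 1/3²) = 13.60 × 0.8889 = 12.09 eV.
λ = hc/ΔE = 1240 / 12.09 = 103 nm.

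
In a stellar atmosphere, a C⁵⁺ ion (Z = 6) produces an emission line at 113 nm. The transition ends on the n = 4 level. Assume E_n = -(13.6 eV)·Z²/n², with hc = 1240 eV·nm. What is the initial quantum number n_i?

n_i = 5

The photon energy is ΔE = hc/λ = 1240 / 113 = 10.97 eV.
With Z = 6, ΔE = 489.6 × (1/n_f² − 1/n_i²), so 1/n_f² − 1/n_i² = 0.02241.
With n_f = 4: 1/n_i² = 1/16 − 0.02241 = 0.04009, so n_i ≈ 4.99.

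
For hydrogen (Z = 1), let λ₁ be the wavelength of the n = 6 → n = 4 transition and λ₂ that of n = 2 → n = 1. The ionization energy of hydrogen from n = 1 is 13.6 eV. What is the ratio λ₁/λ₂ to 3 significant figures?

λ ∝ 1/ΔE ∝ 1/(1/n_f² − 1/n_i²), and the Z² and hc factors cancel in the ratio.
λ₁/λ₂ = (1/1² − 1/2²)/(1/4² − 1/6²) = 0.7500/0.03472 = 21.6.

21.6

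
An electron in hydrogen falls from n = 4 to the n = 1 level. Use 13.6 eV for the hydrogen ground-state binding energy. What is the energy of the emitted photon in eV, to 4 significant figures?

12.75 eV

E_4 = −13.60/16 = −0.8500 eV and E_1 = −13.60/1 = −13.60 eV.
The photon energy is |E_4 − E_1| = 12.75 eV.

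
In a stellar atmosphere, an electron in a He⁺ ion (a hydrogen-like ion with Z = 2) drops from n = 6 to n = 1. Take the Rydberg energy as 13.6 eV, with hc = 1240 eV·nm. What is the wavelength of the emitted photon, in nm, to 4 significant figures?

For Z = 2 the level energies scale as Z², so the effective Rydberg energy is 13.6 × 4 = 54.40 eV.
ΔE = 54.40 × (1/1² − 1/6²) = 54.40 × 0.9722 = 52.89 eV.
λ = hc/ΔE = 1240 / 52.89 = 23.45 nm.

23.45 nm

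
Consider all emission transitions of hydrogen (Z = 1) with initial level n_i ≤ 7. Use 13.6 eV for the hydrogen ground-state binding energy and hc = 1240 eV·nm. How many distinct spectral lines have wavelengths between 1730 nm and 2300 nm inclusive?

2

Enumerate all n_i → n_f pairs with 1 ≤ n_f < n_i ≤ 7 and compute λ = 1240 / [13.6·1·(1/n_f² − 1/n_i²)].
Lines falling in [1730, 2300] nm: 4→3 (1876 nm), 7→4 (2166 nm).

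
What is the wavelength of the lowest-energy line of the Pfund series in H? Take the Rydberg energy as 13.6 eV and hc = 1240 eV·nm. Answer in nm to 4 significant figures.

7460 nm

The Pfund series terminates on n_f = 5; the first line has n_i = 5+1 = 6.
ΔE = 13.60 × (1/5² − 1/6²) = 0.1662 eV.
λ = 1240 / 0.1662 = 7460 nm.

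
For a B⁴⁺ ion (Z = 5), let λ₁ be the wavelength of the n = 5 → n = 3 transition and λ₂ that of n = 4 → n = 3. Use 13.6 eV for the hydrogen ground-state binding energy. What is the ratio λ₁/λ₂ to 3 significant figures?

0.684

λ ∝ 1/ΔE ∝ 1/(1/n_f² − 1/n_i²), and the Z² and hc factors cancel in the ratio.
λ₁/λ₂ = (1/3² − 1/4²)/(1/3² − 1/5²) = 0.04861/0.07111 = 0.684.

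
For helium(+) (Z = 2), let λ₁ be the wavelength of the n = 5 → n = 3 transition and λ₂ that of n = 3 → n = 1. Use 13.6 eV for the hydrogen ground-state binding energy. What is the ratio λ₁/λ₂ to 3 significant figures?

λ ∝ 1/ΔE ∝ 1/(1/n_f² − 1/n_i²), and the Z² and hc factors cancel in the ratio.
λ₁/λ₂ = (1/1² − 1/3²)/(1/3² − 1/5²) = 0.8889/0.07111 = 12.5.

12.5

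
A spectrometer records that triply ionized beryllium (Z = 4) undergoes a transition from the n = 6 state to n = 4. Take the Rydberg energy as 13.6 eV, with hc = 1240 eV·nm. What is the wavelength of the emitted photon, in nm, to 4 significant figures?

164.1 nm

For Z = 4 the level energies scale as Z², so the effective Rydberg energy is 13.6 × 16 = 217.6 eV.
ΔE = 217.6 × (1/4² − 1/6²) = 217.6 × 0.03472 = 7.556 eV.
λ = hc/ΔE = 1240 / 7.556 = 164.1 nm.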